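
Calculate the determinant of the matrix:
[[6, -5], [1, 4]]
29

For a 2×2 matrix [[a, b], [c, d]], det = ad - bc
det = (6)(4) - (-5)(1) = 24 - -5 = 29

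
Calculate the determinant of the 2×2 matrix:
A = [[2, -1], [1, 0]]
1

For A = [[a, b], [c, d]], det(A) = a*d - b*c.
det(A) = (2)*(0) - (-1)*(1) = 0 - -1 = 1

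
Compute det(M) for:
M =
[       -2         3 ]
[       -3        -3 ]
det(M) = 15

For a 2×2 matrix [[a, b], [c, d]], det = a*d - b*c.
det(M) = (-2)*(-3) - (3)*(-3) = 6 + 9 = 15.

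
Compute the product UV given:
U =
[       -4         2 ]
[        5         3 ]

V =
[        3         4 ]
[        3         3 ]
UV =
[       -6       -10 ]
[       24        29 ]

Matrix multiplication: (UV)[i][j] = sum over k of U[i][k] * V[k][j].
  (UV)[0][0] = (-4)*(3) + (2)*(3) = -6
  (UV)[0][1] = (-4)*(4) + (2)*(3) = -10
  (UV)[1][0] = (5)*(3) + (3)*(3) = 24
  (UV)[1][1] = (5)*(4) + (3)*(3) = 29
UV =
[       -6       -10 ]
[       24        29 ]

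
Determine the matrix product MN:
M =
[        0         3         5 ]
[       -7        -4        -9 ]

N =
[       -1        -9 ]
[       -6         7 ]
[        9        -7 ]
MN =
[       27       -14 ]
[      -50        98 ]

Matrix multiplication: (MN)[i][j] = sum over k of M[i][k] * N[k][j].
  (MN)[0][0] = (0)*(-1) + (3)*(-6) + (5)*(9) = 27
  (MN)[0][1] = (0)*(-9) + (3)*(7) + (5)*(-7) = -14
  (MN)[1][0] = (-7)*(-1) + (-4)*(-6) + (-9)*(9) = -50
  (MN)[1][1] = (-7)*(-9) + (-4)*(7) + (-9)*(-7) = 98
MN =
[       27       -14 ]
[      -50        98 ]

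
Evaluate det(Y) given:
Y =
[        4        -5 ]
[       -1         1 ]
det(Y) = -1

For a 2×2 matrix [[a, b], [c, d]], det = a*d - b*c.
det(Y) = (4)*(1) - (-5)*(-1) = 4 - 5 = -1.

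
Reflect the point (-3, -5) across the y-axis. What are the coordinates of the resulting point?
(3, -5)

Reflection across y-axis: (-3, -5) → (3, -5)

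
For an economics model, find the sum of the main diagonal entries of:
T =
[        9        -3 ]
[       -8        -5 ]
tr(T) = 9 - 5 = 4

The trace of a square matrix is the sum of its diagonal entries.
Diagonal entries of T: T[0][0] = 9, T[1][1] = -5.
tr(T) = 9 - 5 = 4.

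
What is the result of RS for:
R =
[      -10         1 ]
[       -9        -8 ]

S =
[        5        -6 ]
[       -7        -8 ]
RS =
[      -57        52 ]
[       11       118 ]

Matrix multiplication: (RS)[i][j] = sum over k of R[i][k] * S[k][j].
  (RS)[0][0] = (-10)*(5) + (1)*(-7) = -57
  (RS)[0][1] = (-10)*(-6) + (1)*(-8) = 52
  (RS)[1][0] = (-9)*(5) + (-8)*(-7) = 11
  (RS)[1][1] = (-9)*(-6) + (-8)*(-8) = 118
RS =
[      -57        52 ]
[       11       118 ]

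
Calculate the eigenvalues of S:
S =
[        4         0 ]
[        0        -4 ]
λ = -4, 4

Solve det(S - λI) = 0. For a 2×2 matrix the characteristic equation is λ² - (trace)λ + det = 0.
trace(S) = a + d = 4 - 4 = 0.
det(S) = a*d - b*c = (4)*(-4) - (0)*(0) = -16 - 0 = -16.
Characteristic equation: λ² - (0)λ + (-16) = 0.
Discriminant = (0)² - 4*(-16) = 0 + 64 = 64.
λ = (0 ± √64) / 2 = (0 ± 8) / 2 = -4, 4.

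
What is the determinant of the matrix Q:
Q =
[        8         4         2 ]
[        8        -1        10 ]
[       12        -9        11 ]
det(Q) = 640

Expand along row 0 (cofactor expansion): det(Q) = a*(e*i - f*h) - b*(d*i - f*g) + c*(d*h - e*g), where the 3×3 is [[a, b, c], [d, e, f], [g, h, i]].
Minor M_00 = (-1)*(11) - (10)*(-9) = -11 + 90 = 79.
Minor M_01 = (8)*(11) - (10)*(12) = 88 - 120 = -32.
Minor M_02 = (8)*(-9) - (-1)*(12) = -72 + 12 = -60.
det(Q) = (8)*(79) - (4)*(-32) + (2)*(-60) = 632 + 128 - 120 = 640.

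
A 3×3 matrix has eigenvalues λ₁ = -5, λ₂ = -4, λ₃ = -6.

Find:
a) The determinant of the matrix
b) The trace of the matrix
det = -120, trace = -15

Two standard eigenvalue identities:
- det(A) equals the product of the eigenvalues (counted with multiplicity).
- trace(A) equals the sum of the eigenvalues.
det(A) = (-5)*(-4)*(-6) = -120.
trace(A) = -5 - 4 - 6 = -15.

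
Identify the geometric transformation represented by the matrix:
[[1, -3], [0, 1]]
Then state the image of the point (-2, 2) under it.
horizontal shear with factor -3; image of (-2, 2) is (-8, 2)

The matrix [[1, k], [0, 1]] sends (x, y) to (x + -3y, y), leaving the y-coordinate fixed: a horizontal shear.
The matrix [[1, -3], [0, 1]] represents: horizontal shear with factor -3.
Applying it to (-2, 2): [1·-2 + -3·2, 0·-2 + 1·2] = (-8, 2).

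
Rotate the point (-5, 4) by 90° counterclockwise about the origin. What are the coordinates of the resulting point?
(-4, -5)

Rotation matrix R(θ) = [[cos θ, -sin θ], [sin θ, cos θ]]; for θ = 90°:
R = [[0, -1], [1, 0]]
Result: R × [-5, 4]ᵀ = [0·-5 + (-1)·4, 1·-5 + (0)·4]ᵀ = (-4, -5)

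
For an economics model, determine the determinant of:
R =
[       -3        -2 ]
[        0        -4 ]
det(R) = 12

For a 2×2 matrix [[a, b], [c, d]], det = a*d - b*c.
det(R) = (-3)*(-4) - (-2)*(0) = 12 - 0 = 12.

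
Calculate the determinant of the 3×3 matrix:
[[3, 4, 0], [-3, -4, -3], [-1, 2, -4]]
30

Expansion along first row:
det = 3·det([[-4,-3],[2,-4]]) - 4·det([[-3,-3],[-1,-4]]) + 0·det([[-3,-4],[-1,2]])
    = 3·(-4·-4 - -3·2) - 4·(-3·-4 - -3·-1) + 0·(-3·2 - -4·-1)
    = 3·22 - 4·9 + 0·-10
    = 66 + -36 + 0 = 30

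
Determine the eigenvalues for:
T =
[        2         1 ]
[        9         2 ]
λ = -1, 5

Solve det(T - λI) = 0. For a 2×2 matrix the characteristic equation is λ² - (trace)λ + det = 0.
trace(T) = a + d = 2 + 2 = 4.
det(T) = a*d - b*c = (2)*(2) - (1)*(9) = 4 - 9 = -5.
Characteristic equation: λ² - (4)λ + (-5) = 0.
Discriminant = (4)² - 4*(-5) = 16 + 20 = 36.
λ = (4 ± √36) / 2 = (4 ± 6) / 2 = -1, 5.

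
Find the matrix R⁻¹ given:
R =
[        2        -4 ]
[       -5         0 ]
det(R) = -20
R⁻¹ =
[        0      -1/5 ]
[     -1/4     -1/10 ]

For a 2×2 matrix R = [[a, b], [c, d]] with det(R) ≠ 0, R⁻¹ = (1/det(R)) * [[d, -b], [-c, a]].
det(R) = (2)*(0) - (-4)*(-5) = 0 - 20 = -20.
R⁻¹ = (1/-20) * [[0, 4], [5, 2]].
Dividing each entry by -20 and reducing:
R⁻¹ =
[        0      -1/5 ]
[     -1/4     -1/10 ]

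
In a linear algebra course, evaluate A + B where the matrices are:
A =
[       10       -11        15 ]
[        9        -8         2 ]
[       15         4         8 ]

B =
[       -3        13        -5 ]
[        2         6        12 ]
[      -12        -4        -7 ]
A + B =
[        7         2        10 ]
[       11        -2        14 ]
[        3         0         1 ]

Matrix addition is elementwise: (A+B)[i][j] = A[i][j] + B[i][j].
  (A+B)[0][0] = (10) + (-3) = 7
  (A+B)[0][1] = (-11) + (13) = 2
  (A+B)[0][2] = (15) + (-5) = 10
  (A+B)[1][0] = (9) + (2) = 11
  (A+B)[1][1] = (-8) + (6) = -2
  (A+B)[1][2] = (2) + (12) = 14
  (A+B)[2][0] = (15) + (-12) = 3
  (A+B)[2][1] = (4) + (-4) = 0
  (A+B)[2][2] = (8) + (-7) = 1
A + B =
[        7         2        10 ]
[       11        -2        14 ]
[        3         0         1 ]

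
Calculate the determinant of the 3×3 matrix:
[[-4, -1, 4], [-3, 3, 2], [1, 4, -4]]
30

Expansion along first row:
det = -4·det([[3,2],[4,-4]]) - -1·det([[-3,2],[1,-4]]) + 4·det([[-3,3],[1,4]])
    = -4·(3·-4 - 2·4) - -1·(-3·-4 - 2·1) + 4·(-3·4 - 3·1)
    = -4·-20 - -1·10 + 4·-15
    = 80 + 10 + -60 = 30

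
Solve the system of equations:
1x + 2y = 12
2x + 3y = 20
x = 4, y = 4

Use elimination (row reduction):
Equation 1: 1x + 2y = 12.
Equation 2: 2x + 3y = 20.
Multiply Eq1 by 2 and Eq2 by 1: 2x + 4y = 24;  2x + 3y = 20.
Subtract: (-1)y = -4, so y = 4.
Back-substitute into Eq1: 1x + 2*(4) = 12, so x = 4.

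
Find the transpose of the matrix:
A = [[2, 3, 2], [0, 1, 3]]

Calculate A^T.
[[2, 0], [3, 1], [2, 3]]

The transpose sends entry (i,j) to (j,i); rows become columns.
Row 0 of A: [2, 3, 2] -> column 0 of A^T.
Row 1 of A: [0, 1, 3] -> column 1 of A^T.
A^T = [[2, 0], [3, 1], [2, 3]]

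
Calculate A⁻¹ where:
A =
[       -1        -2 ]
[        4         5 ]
det(A) = 3
A⁻¹ =
[      5/3       2/3 ]
[     -4/3      -1/3 ]

For a 2×2 matrix A = [[a, b], [c, d]] with det(A) ≠ 0, A⁻¹ = (1/det(A)) * [[d, -b], [-c, a]].
det(A) = (-1)*(5) - (-2)*(4) = -5 + 8 = 3.
A⁻¹ = (1/3) * [[5, 2], [-4, -1]].
Dividing each entry by 3 and reducing:
A⁻¹ =
[      5/3       2/3 ]
[     -4/3      -1/3 ]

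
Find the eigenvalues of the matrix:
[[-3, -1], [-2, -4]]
λ = -5 and λ = -2

Characteristic equation: det(A - λI) = 0
λ² - (trace)λ + (det) = 0
λ² - (-7)λ + (10) = 0
λ² + 7λ + 10 = 0
Solving: λ = -5, -2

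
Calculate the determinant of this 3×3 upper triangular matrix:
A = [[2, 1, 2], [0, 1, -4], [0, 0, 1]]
2

The determinant of a triangular matrix is the product of its diagonal entries (the off-diagonal entries above the diagonal do not affect it).
det(A) = (2) * (1) * (1) = 2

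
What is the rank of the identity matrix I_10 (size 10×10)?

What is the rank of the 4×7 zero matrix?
rank(I_10) = 10, rank(0) = 0

The identity I_10 has 10 columns that are the standard basis vectors e_1, …, e_10. These are linearly independent, so all 10 columns are pivots and rank(I_10) = 10.
The 4×7 zero matrix has every entry zero, so every row is the zero row and there are no pivots; rank(0) = 0.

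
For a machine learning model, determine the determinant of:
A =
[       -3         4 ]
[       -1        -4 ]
det(A) = 16

For a 2×2 matrix [[a, b], [c, d]], det = a*d - b*c.
det(A) = (-3)*(-4) - (4)*(-1) = 12 + 4 = 16.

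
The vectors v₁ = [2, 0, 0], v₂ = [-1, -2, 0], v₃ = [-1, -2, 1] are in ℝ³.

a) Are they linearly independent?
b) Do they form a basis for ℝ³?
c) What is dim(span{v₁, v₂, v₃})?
Yes independent, yes basis, dim = 3

Stack v₁, v₂, v₃ as rows of a 3×3 matrix.
[[2, 0, 0]; [-1, -2, 0]; [-1, -2, 1]] is already lower triangular with nonzero diagonal entries (2, -2, 1), so its determinant is the product of the diagonal entries, det = (2)·(-2)·(1) = -4 ≠ 0, and the rows are linearly independent.
Three linearly independent vectors in ℝ³ form a basis for ℝ³, so dim(span{v₁,v₂,v₃}) = 3.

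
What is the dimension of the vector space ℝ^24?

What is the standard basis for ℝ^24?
Dimension = 24; standard basis = {e_1, e_2, e_3, …, e_24}

ℝ^24 is the space of 24-tuples of real numbers; its dimension is 24.
The standard basis consists of 24 vectors: e_1, e_2, e_3, …, e_24, where e_i is the vector with 1 in position i and 0 elsewhere.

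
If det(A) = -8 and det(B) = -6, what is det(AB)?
48

Use the multiplicative property of determinants: det(AB) = det(A)*det(B).
det(AB) = (-8)*(-6) = 48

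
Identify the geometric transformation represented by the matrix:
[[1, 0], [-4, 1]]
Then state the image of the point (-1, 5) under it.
vertical shear with factor -4; image of (-1, 5) is (-1, 9)

The matrix [[1, 0], [k, 1]] sends (x, y) to (x, -4x + y), leaving the x-coordinate fixed: a vertical shear.
The matrix [[1, 0], [-4, 1]] represents: vertical shear with factor -4.
Applying it to (-1, 5): [1·-1 + 0·5, -4·-1 + 1·5] = (-1, 9).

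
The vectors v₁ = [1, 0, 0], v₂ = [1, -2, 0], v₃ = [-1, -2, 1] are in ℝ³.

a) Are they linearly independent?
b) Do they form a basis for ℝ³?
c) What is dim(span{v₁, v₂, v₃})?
Yes independent, yes basis, dim = 3

Stack v₁, v₂, v₃ as rows of a 3×3 matrix.
[[1, 0, 0]; [1, -2, 0]; [-1, -2, 1]] is already lower triangular with nonzero diagonal entries (1, -2, 1), so its determinant is the product of the diagonal entries, det = (1)·(-2)·(1) = -2 ≠ 0, and the rows are linearly independent.
Three linearly independent vectors in ℝ³ form a basis for ℝ³, so dim(span{v₁,v₂,v₃}) = 3.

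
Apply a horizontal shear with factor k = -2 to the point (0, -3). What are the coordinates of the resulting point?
(6, -3)

Shear matrix for horizontal shear with factor k = -2:
[[1, -2], [0, 1]]
Result: (0, -3) → (6, -3)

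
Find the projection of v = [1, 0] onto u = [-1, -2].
[1/5, 2/5]

The projection of v onto u is proj_u(v) = ((v·u) / (u·u)) · u.
v·u = (1)*(-1) + (0)*(-2) = -1.
u·u = (-1)*(-1) + (-2)*(-2) = 5.
coefficient = -1 / 5 = -1/5.
proj_u(v) = -1/5 · [-1, -2] = [1/5, 2/5].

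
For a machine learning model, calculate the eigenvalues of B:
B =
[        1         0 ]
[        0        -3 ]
λ = -3, 1

Solve det(B - λI) = 0. For a 2×2 matrix the characteristic equation is λ² - (trace)λ + det = 0.
trace(B) = a + d = 1 - 3 = -2.
det(B) = a*d - b*c = (1)*(-3) - (0)*(0) = -3 - 0 = -3.
Characteristic equation: λ² - (-2)λ + (-3) = 0.
Discriminant = (-2)² - 4*(-3) = 4 + 12 = 16.
λ = (-2 ± √16) / 2 = (-2 ± 4) / 2 = -3, 1.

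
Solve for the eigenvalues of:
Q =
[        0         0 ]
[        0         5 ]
λ = 0, 5

Solve det(Q - λI) = 0. For a 2×2 matrix the characteristic equation is λ² - (trace)λ + det = 0.
trace(Q) = a + d = 0 + 5 = 5.
det(Q) = a*d - b*c = (0)*(5) - (0)*(0) = 0 - 0 = 0.
Characteristic equation: λ² - (5)λ + (0) = 0.
Discriminant = (5)² - 4*(0) = 25 - 0 = 25.
λ = (5 ± √25) / 2 = (5 ± 5) / 2 = 0, 5.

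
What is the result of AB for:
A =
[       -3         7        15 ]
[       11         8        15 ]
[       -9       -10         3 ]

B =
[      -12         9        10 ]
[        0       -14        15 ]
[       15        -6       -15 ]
AB =
[      261      -215      -150 ]
[       93      -103         5 ]
[      153        41      -285 ]

Matrix multiplication: (AB)[i][j] = sum over k of A[i][k] * B[k][j].
  (AB)[0][0] = (-3)*(-12) + (7)*(0) + (15)*(15) = 261
  (AB)[0][1] = (-3)*(9) + (7)*(-14) + (15)*(-6) = -215
  (AB)[0][2] = (-3)*(10) + (7)*(15) + (15)*(-15) = -150
  (AB)[1][0] = (11)*(-12) + (8)*(0) + (15)*(15) = 93
  (AB)[1][1] = (11)*(9) + (8)*(-14) + (15)*(-6) = -103
  (AB)[1][2] = (11)*(10) + (8)*(15) + (15)*(-15) = 5
  (AB)[2][0] = (-9)*(-12) + (-10)*(0) + (3)*(15) = 153
  (AB)[2][1] = (-9)*(9) + (-10)*(-14) + (3)*(-6) = 41
  (AB)[2][2] = (-9)*(10) + (-10)*(15) + (3)*(-15) = -285
AB =
[      261      -215      -150 ]
[       93      -103         5 ]
[      153        41      -285 ]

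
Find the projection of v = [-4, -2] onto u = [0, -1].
[0, -2]

The projection of v onto u is proj_u(v) = ((v·u) / (u·u)) · u.
v·u = (-4)*(0) + (-2)*(-1) = 2.
u·u = (0)*(0) + (-1)*(-1) = 1.
coefficient = 2 / 1 = 2.
proj_u(v) = 2 · [0, -1] = [0, -2].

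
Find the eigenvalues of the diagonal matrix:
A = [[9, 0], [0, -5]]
λ₁ = 9, λ₂ = -5

The characteristic polynomial of A is det(A - λI) = (9 - λ)(-5 - λ) = 0.
The roots are λ = 9 and λ = -5, so the eigenvalues are the diagonal entries.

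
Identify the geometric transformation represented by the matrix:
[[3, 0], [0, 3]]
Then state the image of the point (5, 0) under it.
uniform scaling by factor 3; image of (5, 0) is (15, 0)

This is a diagonal matrix with equal entries 3, so it scales both axes by the same factor 3.
The matrix [[3, 0], [0, 3]] represents: uniform scaling by factor 3.
Applying it to (5, 0): [3·5 + 0·0, 0·5 + 3·0] = (15, 0).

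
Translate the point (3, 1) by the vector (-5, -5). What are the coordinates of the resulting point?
(-2, -4)

Translation by (-5, -5):
x' = 3 + -5 = -2
y' = 1 + -5 = -4
Homogeneous matrix: [[1, 0, -5], [0, 1, -5], [0, 0, 1]]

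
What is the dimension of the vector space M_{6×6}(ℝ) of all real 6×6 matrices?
Dimension = 36

A real 6×6 matrix is determined by its 6·6 = 36 independent entries.
A standard basis is {E_ij : 1 ≤ i ≤ 6, 1 ≤ j ≤ 6}, where E_ij has a 1 in position (i, j) and 0 elsewhere — there are 36 such matrices, and they are linearly independent and span M_{6×6}(ℝ).
Therefore dim(M_{6×6}(ℝ)) = 36.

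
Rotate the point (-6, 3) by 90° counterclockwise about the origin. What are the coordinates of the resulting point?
(-3, -6)

Rotation matrix R(θ) = [[cos θ, -sin θ], [sin θ, cos θ]]; for θ = 90°:
R = [[0, -1], [1, 0]]
Result: R × [-6, 3]ᵀ = [0·-6 + (-1)·3, 1·-6 + (0)·3]ᵀ = (-3, -6)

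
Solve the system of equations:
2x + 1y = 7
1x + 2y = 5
x = 3, y = 1

Use elimination (row reduction):
Equation 1: 2x + 1y = 7.
Equation 2: 1x + 2y = 5.
Multiply Eq1 by 1 and Eq2 by 2: 2x + 1y = 7;  2x + 4y = 10.
Subtract: (3)y = 3, so y = 1.
Back-substitute into Eq1: 2x + 1*(1) = 7, so x = 3.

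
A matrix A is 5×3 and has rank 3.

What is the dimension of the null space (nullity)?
0

The rank-nullity theorem for an m×n matrix states:
rank(A) + nullity(A) = n (the number of columns).
Here n = 3 and rank(A) = 3, so nullity(A) = 3 - 3 = 0.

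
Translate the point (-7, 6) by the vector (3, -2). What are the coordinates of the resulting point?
(-4, 4)

Translation by (3, -2):
x' = -7 + 3 = -4
y' = 6 + -2 = 4
Homogeneous matrix: [[1, 0, 3], [0, 1, -2], [0, 0, 1]]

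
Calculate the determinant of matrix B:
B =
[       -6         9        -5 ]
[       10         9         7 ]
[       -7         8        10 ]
det(B) = -2260

Expand along row 0 (cofactor expansion): det(B) = a*(e*i - f*h) - b*(d*i - f*g) + c*(d*h - e*g), where the 3×3 is [[a, b, c], [d, e, f], [g, h, i]].
Minor M_00 = (9)*(10) - (7)*(8) = 90 - 56 = 34.
Minor M_01 = (10)*(10) - (7)*(-7) = 100 + 49 = 149.
Minor M_02 = (10)*(8) - (9)*(-7) = 80 + 63 = 143.
det(B) = (-6)*(34) - (9)*(149) + (-5)*(143) = -204 - 1341 - 715 = -2260.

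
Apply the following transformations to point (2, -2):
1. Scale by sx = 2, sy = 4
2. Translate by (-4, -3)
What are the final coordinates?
(0, -11)

Step 1: Scale (2, -2) by (sx, sy) = (2, 4) → (4, -8)
Step 2: Translate by (-4, -3) → (0, -11)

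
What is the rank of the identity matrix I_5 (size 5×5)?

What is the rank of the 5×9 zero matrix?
rank(I_5) = 5, rank(0) = 0

The identity I_5 has 5 columns that are the standard basis vectors e_1, …, e_5. These are linearly independent, so all 5 columns are pivots and rank(I_5) = 5.
The 5×9 zero matrix has every entry zero, so every row is the zero row and there are no pivots; rank(0) = 0.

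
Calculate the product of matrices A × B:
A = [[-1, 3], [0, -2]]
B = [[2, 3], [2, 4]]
[[4, 9], [-4, -8]]

Matrix multiplication:
C[0][0] = -1×2 + 3×2 = 4
C[0][1] = -1×3 + 3×4 = 9
C[1][0] = 0×2 + -2×2 = -4
C[1][1] = 0×3 + -2×4 = -8
Result: [[4, 9], [-4, -8]]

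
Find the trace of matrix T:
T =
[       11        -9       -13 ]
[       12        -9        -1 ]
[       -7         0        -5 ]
tr(T) = 11 - 9 - 5 = -3

The trace of a square matrix is the sum of its diagonal entries.
Diagonal entries of T: T[0][0] = 11, T[1][1] = -9, T[2][2] = -5.
tr(T) = 11 - 9 - 5 = -3.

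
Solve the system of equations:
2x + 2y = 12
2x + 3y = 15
x = 3, y = 3

Use elimination (row reduction):
Equation 1: 2x + 2y = 12.
Equation 2: 2x + 3y = 15.
Multiply Eq1 by 2 and Eq2 by 2: 4x + 4y = 24;  4x + 6y = 30.
Subtract: (2)y = 6, so y = 3.
Back-substitute into Eq1: 2x + 2*(3) = 12, so x = 3.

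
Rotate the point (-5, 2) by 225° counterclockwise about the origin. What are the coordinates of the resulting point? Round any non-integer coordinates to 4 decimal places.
(4.9497, 2.1213)

Rotation matrix R(θ) = [[cos θ, -sin θ], [sin θ, cos θ]]; for θ = 225°:
R = [[-√2/2, √2/2], [-√2/2, -√2/2]]
Result: R × [-5, 2]ᵀ = [-√2/2·-5 + (√2/2)·2, -√2/2·-5 + (-√2/2)·2]ᵀ = (4.9497, 2.1213)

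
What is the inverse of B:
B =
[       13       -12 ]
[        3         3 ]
det(B) = 75
B⁻¹ =
[     1/25      4/25 ]
[    -1/25     13/75 ]

For a 2×2 matrix B = [[a, b], [c, d]] with det(B) ≠ 0, B⁻¹ = (1/det(B)) * [[d, -b], [-c, a]].
det(B) = (13)*(3) - (-12)*(3) = 39 + 36 = 75.
B⁻¹ = (1/75) * [[3, 12], [-3, 13]].
Dividing each entry by 75 and reducing:
B⁻¹ =
[     1/25      4/25 ]
[    -1/25     13/75 ]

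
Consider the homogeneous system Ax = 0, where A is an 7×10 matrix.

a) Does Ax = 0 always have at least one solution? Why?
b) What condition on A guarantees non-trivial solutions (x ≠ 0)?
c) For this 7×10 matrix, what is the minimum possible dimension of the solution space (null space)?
a) Yes, x = 0 is always a solution. b) When A has linearly dependent columns (rank < n). c) Minimum nullity = 3.

a) x = 0 satisfies A·0 = 0, so the zero vector is always a solution.
b) Non-trivial solutions exist iff the columns of A are linearly dependent, equivalently rank(A) < n (the number of columns).
c) By rank-nullity, rank(A) + nullity(A) = n = 10. Since A has only 7 rows, rank(A) ≤ 7, so nullity(A) ≥ 10 - 7 = 3.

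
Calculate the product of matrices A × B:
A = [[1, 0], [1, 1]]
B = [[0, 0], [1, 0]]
[[0, 0], [1, 0]]

Matrix multiplication:
C[0][0] = 1×0 + 0×1 = 0
C[0][1] = 1×0 + 0×0 = 0
C[1][0] = 1×0 + 1×1 = 1
C[1][1] = 1×0 + 1×0 = 0
Result: [[0, 0], [1, 0]]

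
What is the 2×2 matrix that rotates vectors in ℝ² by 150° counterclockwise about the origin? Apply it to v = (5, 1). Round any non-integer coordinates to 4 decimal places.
R = [[-√3/2, -1/2], [1/2, -√3/2]]; R·v = (-4.8301, 1.6340)

A counterclockwise rotation by angle θ in ℝ² has matrix R(θ) = [[cos θ, -sin θ], [sin θ, cos θ]].
For θ = 150°: cos θ = -√3/2, sin θ = 1/2.
R(150°) = [[-√3/2, -1/2], [1/2, -√3/2]].
R·v = [-√3/2·5 + (-1/2)·1, 1/2·5 + -√3/2·1] = (-4.8301, 1.6340).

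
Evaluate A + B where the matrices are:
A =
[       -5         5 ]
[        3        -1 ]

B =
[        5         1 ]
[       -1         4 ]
A + B =
[        0         6 ]
[        2         3 ]

Matrix addition is elementwise: (A+B)[i][j] = A[i][j] + B[i][j].
  (A+B)[0][0] = (-5) + (5) = 0
  (A+B)[0][1] = (5) + (1) = 6
  (A+B)[1][0] = (3) + (-1) = 2
  (A+B)[1][1] = (-1) + (4) = 3
A + B =
[        0         6 ]
[        2         3 ]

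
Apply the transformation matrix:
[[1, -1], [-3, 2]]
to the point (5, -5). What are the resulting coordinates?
(10, -25)

Matrix multiplication:
[[1, -1], [-3, 2]] × [5, -5]ᵀ
= [1×5 + -1×-5, -3×5 + 2×-5]ᵀ
= [10.0000, -25.0000]ᵀ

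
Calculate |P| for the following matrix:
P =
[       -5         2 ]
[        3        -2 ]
det(P) = 4

For a 2×2 matrix [[a, b], [c, d]], det = a*d - b*c.
det(P) = (-5)*(-2) - (2)*(3) = 10 - 6 = 4.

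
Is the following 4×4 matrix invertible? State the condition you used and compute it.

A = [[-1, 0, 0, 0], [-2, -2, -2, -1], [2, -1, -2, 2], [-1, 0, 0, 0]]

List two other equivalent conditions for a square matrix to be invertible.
No, not invertible; det(A) = 0 (two rows are equal, so the rows are linearly dependent). Equivalent conditions (failing for this A): rank(A) < 4; Ax = 0 has non-trivial solutions; 0 is an eigenvalue; the columns are linearly dependent.

To check invertibility, compute det(A).
In this matrix, row 0 and the last row are identical, so one row is a scalar multiple of another and the rows are linearly dependent.
A matrix with linearly dependent rows has det = 0 and is not invertible.
Equivalent failed conditions:
- rank(A) < 4.
- Ax = 0 has non-trivial solutions.
- 0 is an eigenvalue.
- The columns are linearly dependent.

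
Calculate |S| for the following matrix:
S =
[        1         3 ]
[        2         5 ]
det(S) = -1

For a 2×2 matrix [[a, b], [c, d]], det = a*d - b*c.
det(S) = (1)*(5) - (3)*(2) = 5 - 6 = -1.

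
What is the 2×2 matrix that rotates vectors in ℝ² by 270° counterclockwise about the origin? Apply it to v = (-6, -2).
R = [[0, 1], [-1, 0]]; R·v = (-2, 6)

A counterclockwise rotation by angle θ in ℝ² has matrix R(θ) = [[cos θ, -sin θ], [sin θ, cos θ]].
For θ = 270°: cos θ = 0, sin θ = -1.
R(270°) = [[0, 1], [-1, 0]].
R·v = [0·-6 + (1)·-2, -1·-6 + 0·-2] = (-2, 6).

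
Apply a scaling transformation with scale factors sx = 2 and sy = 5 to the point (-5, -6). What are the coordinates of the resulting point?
(-10, -30)

Scaling matrix:
[[2, 0], [0, 5]]
Result: (-5 × 2, -6 × 5) = (-10, -30)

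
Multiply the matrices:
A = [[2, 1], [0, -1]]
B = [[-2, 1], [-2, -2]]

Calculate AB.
[[-6, 0], [2, 2]]

Each entry (i,j) of AB = sum over k of A[i][k]*B[k][j].
(AB)[0][0] = (2)*(-2) + (1)*(-2) = -6
(AB)[0][1] = (2)*(1) + (1)*(-2) = 0
(AB)[1][0] = (0)*(-2) + (-1)*(-2) = 2
(AB)[1][1] = (0)*(1) + (-1)*(-2) = 2
AB = [[-6, 0], [2, 2]]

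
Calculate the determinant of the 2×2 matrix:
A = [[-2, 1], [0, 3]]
-6

For A = [[a, b], [c, d]], det(A) = a*d - b*c.
det(A) = (-2)*(3) - (1)*(0) = -6 - 0 = -6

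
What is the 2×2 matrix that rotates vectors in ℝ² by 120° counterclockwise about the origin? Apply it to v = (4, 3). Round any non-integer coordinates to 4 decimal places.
R = [[-1/2, -√3/2], [√3/2, -1/2]]; R·v = (-4.5981, 1.9641)

A counterclockwise rotation by angle θ in ℝ² has matrix R(θ) = [[cos θ, -sin θ], [sin θ, cos θ]].
For θ = 120°: cos θ = -1/2, sin θ = √3/2.
R(120°) = [[-1/2, -√3/2], [√3/2, -1/2]].
R·v = [-1/2·4 + (-√3/2)·3, √3/2·4 + -1/2·3] = (-4.5981, 1.9641).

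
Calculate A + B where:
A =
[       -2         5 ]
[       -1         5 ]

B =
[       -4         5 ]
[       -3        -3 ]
A + B =
[       -6        10 ]
[       -4         2 ]

Matrix addition is elementwise: (A+B)[i][j] = A[i][j] + B[i][j].
  (A+B)[0][0] = (-2) + (-4) = -6
  (A+B)[0][1] = (5) + (5) = 10
  (A+B)[1][0] = (-1) + (-3) = -4
  (A+B)[1][1] = (5) + (-3) = 2
A + B =
[       -6        10 ]
[       -4         2 ]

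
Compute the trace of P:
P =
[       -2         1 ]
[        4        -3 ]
tr(P) = -2 - 3 = -5

The trace of a square matrix is the sum of its diagonal entries.
Diagonal entries of P: P[0][0] = -2, P[1][1] = -3.
tr(P) = -2 - 3 = -5.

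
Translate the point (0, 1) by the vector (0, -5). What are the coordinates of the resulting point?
(0, -4)

Translation by (0, -5):
x' = 0 + 0 = 0
y' = 1 + -5 = -4
Homogeneous matrix: [[1, 0, 0], [0, 1, -5], [0, 0, 1]]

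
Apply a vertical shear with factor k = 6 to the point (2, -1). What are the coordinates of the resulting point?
(2, 11)

Shear matrix for vertical shear with factor k = 6:
[[1, 0], [6, 1]]
Result: (2, -1) → (2, 11)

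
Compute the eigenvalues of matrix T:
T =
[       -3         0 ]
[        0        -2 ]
λ = -3, -2

Solve det(T - λI) = 0. For a 2×2 matrix the characteristic equation is λ² - (trace)λ + det = 0.
trace(T) = a + d = -3 - 2 = -5.
det(T) = a*d - b*c = (-3)*(-2) - (0)*(0) = 6 - 0 = 6.
Characteristic equation: λ² - (-5)λ + (6) = 0.
Discriminant = (-5)² - 4*(6) = 25 - 24 = 1.
λ = (-5 ± √1) / 2 = (-5 ± 1) / 2 = -3, -2.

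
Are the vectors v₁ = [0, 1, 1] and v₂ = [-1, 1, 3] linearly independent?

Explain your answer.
Yes, linearly independent

Two vectors are linearly dependent iff one is a scalar multiple of the other.
No single scalar k satisfies v₂ = k·v₁ (the ratios of corresponding entries disagree), so v₁ and v₂ are linearly independent.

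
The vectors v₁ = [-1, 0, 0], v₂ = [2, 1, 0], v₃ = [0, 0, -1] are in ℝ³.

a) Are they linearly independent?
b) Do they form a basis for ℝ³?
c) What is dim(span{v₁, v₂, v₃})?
Yes independent, yes basis, dim = 3

Stack v₁, v₂, v₃ as rows of a 3×3 matrix.
[[-1, 0, 0]; [2, 1, 0]; [0, 0, -1]] is already lower triangular with nonzero diagonal entries (-1, 1, -1), so its determinant is the product of the diagonal entries, det = (-1)·(1)·(-1) = 1 ≠ 0, and the rows are linearly independent.
Three linearly independent vectors in ℝ³ form a basis for ℝ³, so dim(span{v₁,v₂,v₃}) = 3.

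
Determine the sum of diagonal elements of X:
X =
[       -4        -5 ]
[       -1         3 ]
tr(X) = -4 + 3 = -1

The trace of a square matrix is the sum of its diagonal entries.
Diagonal entries of X: X[0][0] = -4, X[1][1] = 3.
tr(X) = -4 + 3 = -1.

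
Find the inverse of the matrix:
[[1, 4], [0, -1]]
[[1, 4], [0, -1]]

For [[a,b],[c,d]], inverse = (1/det)·[[d,-b],[-c,a]]
det = 1·-1 - 4·0 = -1
Inverse = (1/-1)·[[-1, -4], [0, 1]]
        = [[1, 4], [0, -1]]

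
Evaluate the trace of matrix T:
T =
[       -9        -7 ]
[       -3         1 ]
tr(T) = -9 + 1 = -8

The trace of a square matrix is the sum of its diagonal entries.
Diagonal entries of T: T[0][0] = -9, T[1][1] = 1.
tr(T) = -9 + 1 = -8.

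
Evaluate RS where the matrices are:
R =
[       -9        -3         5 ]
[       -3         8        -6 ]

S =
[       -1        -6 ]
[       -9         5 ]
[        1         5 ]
RS =
[       41        64 ]
[      -75        28 ]

Matrix multiplication: (RS)[i][j] = sum over k of R[i][k] * S[k][j].
  (RS)[0][0] = (-9)*(-1) + (-3)*(-9) + (5)*(1) = 41
  (RS)[0][1] = (-9)*(-6) + (-3)*(5) + (5)*(5) = 64
  (RS)[1][0] = (-3)*(-1) + (8)*(-9) + (-6)*(1) = -75
  (RS)[1][1] = (-3)*(-6) + (8)*(5) + (-6)*(5) = 28
RS =
[       41        64 ]
[      -75        28 ]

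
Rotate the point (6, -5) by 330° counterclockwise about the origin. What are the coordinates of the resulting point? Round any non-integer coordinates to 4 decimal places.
(2.6962, -7.3301)

Rotation matrix R(θ) = [[cos θ, -sin θ], [sin θ, cos θ]]; for θ = 330°:
R = [[√3/2, 1/2], [-1/2, √3/2]]
Result: R × [6, -5]ᵀ = [√3/2·6 + (1/2)·-5, -1/2·6 + (√3/2)·-5]ᵀ = (2.6962, -7.3301)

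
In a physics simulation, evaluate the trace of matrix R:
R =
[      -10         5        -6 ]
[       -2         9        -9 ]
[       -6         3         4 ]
tr(R) = -10 + 9 + 4 = 3

The trace of a square matrix is the sum of its diagonal entries.
Diagonal entries of R: R[0][0] = -10, R[1][1] = 9, R[2][2] = 4.
tr(R) = -10 + 9 + 4 = 3.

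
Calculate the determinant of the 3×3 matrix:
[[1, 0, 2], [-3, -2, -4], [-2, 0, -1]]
-6

Expansion along first row:
det = 1·det([[-2,-4],[0,-1]]) - 0·det([[-3,-4],[-2,-1]]) + 2·det([[-3,-2],[-2,0]])
    = 1·(-2·-1 - -4·0) - 0·(-3·-1 - -4·-2) + 2·(-3·0 - -2·-2)
    = 1·2 - 0·-5 + 2·-4
    = 2 + 0 + -8 = -6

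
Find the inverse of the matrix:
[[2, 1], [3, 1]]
[[-1, 1], [3, -2]]

For [[a,b],[c,d]], inverse = (1/det)·[[d,-b],[-c,a]]
det = 2·1 - 1·3 = -1
Inverse = (1/-1)·[[1, -1], [-3, 2]]
        = [[-1, 1], [3, -2]]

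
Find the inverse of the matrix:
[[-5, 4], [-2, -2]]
[[-1/9, -2/9], [1/9, -5/18]]

For [[a,b],[c,d]], inverse = (1/det)·[[d,-b],[-c,a]]
det = -5·-2 - 4·-2 = 18
Inverse = (1/18)·[[-2, -4], [2, -5]]
        = [[-1/9, -2/9], [1/9, -5/18]]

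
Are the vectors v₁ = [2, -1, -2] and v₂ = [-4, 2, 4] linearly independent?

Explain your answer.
No, linearly dependent (v₂ = -2·v₁)

Check whether there is a scalar k with v₂ = k·v₁.
Comparing components, k = -2 satisfies -2·[2, -1, -2] = [-4, 2, 4].
Since v₂ is a scalar multiple of v₁, the two vectors are linearly dependent.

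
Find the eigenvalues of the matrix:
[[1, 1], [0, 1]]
λ = 1 and λ = 1

Characteristic equation: det(A - λI) = 0
λ² - (trace)λ + (det) = 0
λ² - (2)λ + (1) = 0
λ² - 2λ + 1 = 0
Solving: λ = 1, 1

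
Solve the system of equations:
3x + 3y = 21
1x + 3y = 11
x = 5, y = 2

Use elimination (row reduction):
Equation 1: 3x + 3y = 21.
Equation 2: 1x + 3y = 11.
Multiply Eq1 by 1 and Eq2 by 3: 3x + 3y = 21;  3x + 9y = 33.
Subtract: (6)y = 12, so y = 2.
Back-substitute into Eq1: 3x + 3*(2) = 21, so x = 5.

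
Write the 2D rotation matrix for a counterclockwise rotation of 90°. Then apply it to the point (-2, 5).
R = [[0, -1], [1, 0]]; R·(-2, 5) = (-5, -2)

Rotation matrix formula: R(θ) = [[cos θ, -sin θ], [sin θ, cos θ]]
For θ = 90°:
cos(90°) = 0
sin(90°) = 1
R = [[0, -1], [1, 0]]
Apply to (-2, 5): [0·-2 + (-1)·5, 1·-2 + 0·5] = (-5, -2)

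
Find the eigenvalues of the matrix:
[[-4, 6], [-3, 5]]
λ = -1 and λ = 2

Characteristic equation: det(A - λI) = 0
λ² - (trace)λ + (det) = 0
λ² - (1)λ + (-2) = 0
λ² - 1λ - 2 = 0
Solving: λ = -1, 2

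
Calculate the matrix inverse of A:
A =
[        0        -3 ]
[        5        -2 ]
det(A) = 15
A⁻¹ =
[    -2/15       1/5 ]
[     -1/3         0 ]

For a 2×2 matrix A = [[a, b], [c, d]] with det(A) ≠ 0, A⁻¹ = (1/det(A)) * [[d, -b], [-c, a]].
det(A) = (0)*(-2) - (-3)*(5) = 0 + 15 = 15.
A⁻¹ = (1/15) * [[-2, 3], [-5, 0]].
Dividing each entry by 15 and reducing:
A⁻¹ =
[    -2/15       1/5 ]
[     -1/3         0 ]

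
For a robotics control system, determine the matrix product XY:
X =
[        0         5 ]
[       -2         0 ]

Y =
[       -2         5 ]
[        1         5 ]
XY =
[        5        25 ]
[        4       -10 ]

Matrix multiplication: (XY)[i][j] = sum over k of X[i][k] * Y[k][j].
  (XY)[0][0] = (0)*(-2) + (5)*(1) = 5
  (XY)[0][1] = (0)*(5) + (5)*(5) = 25
  (XY)[1][0] = (-2)*(-2) + (0)*(1) = 4
  (XY)[1][1] = (-2)*(5) + (0)*(5) = -10
XY =
[        5        25 ]
[        4       -10 ]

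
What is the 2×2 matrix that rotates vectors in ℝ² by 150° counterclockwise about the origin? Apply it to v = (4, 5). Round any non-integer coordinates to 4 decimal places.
R = [[-√3/2, -1/2], [1/2, -√3/2]]; R·v = (-5.9641, -2.3301)

A counterclockwise rotation by angle θ in ℝ² has matrix R(θ) = [[cos θ, -sin θ], [sin θ, cos θ]].
For θ = 150°: cos θ = -√3/2, sin θ = 1/2.
R(150°) = [[-√3/2, -1/2], [1/2, -√3/2]].
R·v = [-√3/2·4 + (-1/2)·5, 1/2·4 + -√3/2·5] = (-5.9641, -2.3301).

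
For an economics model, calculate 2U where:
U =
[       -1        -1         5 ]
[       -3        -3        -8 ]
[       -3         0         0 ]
2U =
[       -2        -2        10 ]
[       -6        -6       -16 ]
[       -6         0         0 ]

Scalar multiplication is elementwise: (2U)[i][j] = 2 * U[i][j].
  (2U)[0][0] = 2 * (-1) = -2
  (2U)[0][1] = 2 * (-1) = -2
  (2U)[0][2] = 2 * (5) = 10
  (2U)[1][0] = 2 * (-3) = -6
  (2U)[1][1] = 2 * (-3) = -6
  (2U)[1][2] = 2 * (-8) = -16
  (2U)[2][0] = 2 * (-3) = -6
  (2U)[2][1] = 2 * (0) = 0
  (2U)[2][2] = 2 * (0) = 0
2U =
[       -2        -2        10 ]
[       -6        -6       -16 ]
[       -6         0         0 ]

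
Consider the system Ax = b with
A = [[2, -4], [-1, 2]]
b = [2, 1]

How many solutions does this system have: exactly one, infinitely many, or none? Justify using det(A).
No solution

det(A) = (2)*(2) - (-4)*(-1) = 0, so A is singular.
The column space of A is span(column 1) = span([2, -1]).
b = [2, 1] is not a scalar multiple of column 1, so b ∉ column space and the system is inconsistent — no solution.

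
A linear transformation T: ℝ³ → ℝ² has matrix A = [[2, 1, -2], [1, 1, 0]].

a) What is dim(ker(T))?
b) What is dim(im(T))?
dim(ker) = 1, dim(im) = 2

The two rows are not scalar multiples of one another (no single k satisfies row 2 = k × row 1), so they are linearly independent.
Thus rank(A) = 2.
dim(im(T)) = rank(A) = 2.
By the rank-nullity theorem applied to T: ℝ³ → ℝ², rank(A) + nullity(A) = 3 (the domain dimension), so dim(ker(T)) = 3 - 2 = 1.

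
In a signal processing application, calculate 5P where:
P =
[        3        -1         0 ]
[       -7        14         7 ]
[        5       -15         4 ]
5P =
[       15        -5         0 ]
[      -35        70        35 ]
[       25       -75        20 ]

Scalar multiplication is elementwise: (5P)[i][j] = 5 * P[i][j].
  (5P)[0][0] = 5 * (3) = 15
  (5P)[0][1] = 5 * (-1) = -5
  (5P)[0][2] = 5 * (0) = 0
  (5P)[1][0] = 5 * (-7) = -35
  (5P)[1][1] = 5 * (14) = 70
  (5P)[1][2] = 5 * (7) = 35
  (5P)[2][0] = 5 * (5) = 25
  (5P)[2][1] = 5 * (-15) = -75
  (5P)[2][2] = 5 * (4) = 20
5P =
[       15        -5         0 ]
[      -35        70        35 ]
[       25       -75        20 ]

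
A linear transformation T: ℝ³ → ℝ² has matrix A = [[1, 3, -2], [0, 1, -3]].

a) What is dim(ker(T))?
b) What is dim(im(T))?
dim(ker) = 1, dim(im) = 2

The two rows are not scalar multiples of one another (no single k satisfies row 2 = k × row 1), so they are linearly independent.
Thus rank(A) = 2.
dim(im(T)) = rank(A) = 2.
By the rank-nullity theorem applied to T: ℝ³ → ℝ², rank(A) + nullity(A) = 3 (the domain dimension), so dim(ker(T)) = 3 - 2 = 1.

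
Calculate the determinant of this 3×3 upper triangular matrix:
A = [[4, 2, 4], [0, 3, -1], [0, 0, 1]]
12

The determinant of a triangular matrix is the product of its diagonal entries (the off-diagonal entries above the diagonal do not affect it).
det(A) = (4) * (3) * (1) = 12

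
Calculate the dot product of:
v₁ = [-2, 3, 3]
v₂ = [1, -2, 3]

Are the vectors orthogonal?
1, No

The dot product is the sum of products of corresponding components.
v₁·v₂ = (-2)*(1) + (3)*(-2) + (3)*(3) = -2 - 6 + 9 = 1.
Two vectors are orthogonal iff their dot product is 0; here the dot product is 1, so the vectors are not orthogonal.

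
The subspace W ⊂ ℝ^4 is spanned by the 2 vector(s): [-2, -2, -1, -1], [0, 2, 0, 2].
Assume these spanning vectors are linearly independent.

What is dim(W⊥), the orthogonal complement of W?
dim(W⊥) = 2

For any subspace W of ℝ^n, dim(W) + dim(W⊥) = n (the whole-space dimension).
Here the given 2 vectors are linearly independent, so dim(W) = 2.
Thus dim(W⊥) = n - dim(W) = 4 - 2 = 2.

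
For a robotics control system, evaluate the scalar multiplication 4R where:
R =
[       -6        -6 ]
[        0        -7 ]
4R =
[      -24       -24 ]
[        0       -28 ]

Scalar multiplication is elementwise: (4R)[i][j] = 4 * R[i][j].
  (4R)[0][0] = 4 * (-6) = -24
  (4R)[0][1] = 4 * (-6) = -24
  (4R)[1][0] = 4 * (0) = 0
  (4R)[1][1] = 4 * (-7) = -28
4R =
[      -24       -24 ]
[        0       -28 ]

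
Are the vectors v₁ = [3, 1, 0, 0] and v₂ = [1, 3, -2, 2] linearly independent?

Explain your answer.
Yes, linearly independent

Two vectors are linearly dependent iff one is a scalar multiple of the other.
No single scalar k satisfies v₂ = k·v₁ (the ratios of corresponding entries disagree), so v₁ and v₂ are linearly independent.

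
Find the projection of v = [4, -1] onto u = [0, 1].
[0, -1]

The projection of v onto u is proj_u(v) = ((v·u) / (u·u)) · u.
v·u = (4)*(0) + (-1)*(1) = -1.
u·u = (0)*(0) + (1)*(1) = 1.
coefficient = -1 / 1 = -1.
proj_u(v) = -1 · [0, 1] = [0, -1].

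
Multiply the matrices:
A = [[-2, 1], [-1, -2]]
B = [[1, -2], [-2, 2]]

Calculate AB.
[[-4, 6], [3, -2]]

Each entry (i,j) of AB = sum over k of A[i][k]*B[k][j].
(AB)[0][0] = (-2)*(1) + (1)*(-2) = -4
(AB)[0][1] = (-2)*(-2) + (1)*(2) = 6
(AB)[1][0] = (-1)*(1) + (-2)*(-2) = 3
(AB)[1][1] = (-1)*(-2) + (-2)*(2) = -2
AB = [[-4, 6], [3, -2]]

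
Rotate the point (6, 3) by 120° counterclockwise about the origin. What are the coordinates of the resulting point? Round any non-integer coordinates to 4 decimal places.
(-5.5981, 3.6962)

Rotation matrix R(θ) = [[cos θ, -sin θ], [sin θ, cos θ]]; for θ = 120°:
R = [[-1/2, -√3/2], [√3/2, -1/2]]
Result: R × [6, 3]ᵀ = [-1/2·6 + (-√3/2)·3, √3/2·6 + (-1/2)·3]ᵀ = (-5.5981, 3.6962)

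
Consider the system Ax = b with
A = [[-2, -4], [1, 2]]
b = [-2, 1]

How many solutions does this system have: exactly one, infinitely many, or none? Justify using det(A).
Infinitely many solutions

det(A) = (-2)*(2) - (-4)*(1) = 0, so A is singular (column 2 is 2 times column 1).
b = [-2, 1] = 1 * column 1 of A, so b lies in the column space of A.
A singular matrix whose right-hand side is in its column space gives a 1-parameter family of solutions — infinitely many.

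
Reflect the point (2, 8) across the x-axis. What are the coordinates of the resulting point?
(2, -8)

Reflection across x-axis: (2, 8) → (2, -8)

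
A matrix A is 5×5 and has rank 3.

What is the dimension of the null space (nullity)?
2

The rank-nullity theorem for an m×n matrix states:
rank(A) + nullity(A) = n (the number of columns).
Here n = 5 and rank(A) = 3, so nullity(A) = 5 - 3 = 2.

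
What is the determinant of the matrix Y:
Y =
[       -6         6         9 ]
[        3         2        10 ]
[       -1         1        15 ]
det(Y) = -405

Expand along row 0 (cofactor expansion): det(Y) = a*(e*i - f*h) - b*(d*i - f*g) + c*(d*h - e*g), where the 3×3 is [[a, b, c], [d, e, f], [g, h, i]].
Minor M_00 = (2)*(15) - (10)*(1) = 30 - 10 = 20.
Minor M_01 = (3)*(15) - (10)*(-1) = 45 + 10 = 55.
Minor M_02 = (3)*(1) - (2)*(-1) = 3 + 2 = 5.
det(Y) = (-6)*(20) - (6)*(55) + (9)*(5) = -120 - 330 + 45 = -405.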